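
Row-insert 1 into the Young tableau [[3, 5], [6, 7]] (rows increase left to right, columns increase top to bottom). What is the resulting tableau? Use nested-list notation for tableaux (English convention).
[[1, 5], [3, 7], [6]]

In row 1, 1 replaces 3 (the leftmost entry greater than 1); 3 is bumped to row 2. In row 2, 3 replaces 6 (the leftmost entry greater than 3); 6 is bumped to row 3. 6 starts a new row 3. The new tableau is [[1, 5], [3, 7], [6]].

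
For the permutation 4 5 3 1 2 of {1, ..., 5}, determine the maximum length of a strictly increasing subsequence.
2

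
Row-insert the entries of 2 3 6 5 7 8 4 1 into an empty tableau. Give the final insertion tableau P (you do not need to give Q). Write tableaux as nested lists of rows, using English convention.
P = [[1, 3, 4, 7, 8], [2], [5], [6]]

Insert 2: appended to row 1. P = [[2]].
Insert 3: appended to row 1. P = [[2, 3]].
Insert 6: appended to row 1. P = [[2, 3, 6]].
Insert 5: 5 bumps 6 from row 1; 6 starts row 2. P = [[2, 3, 5], [6]].
Insert 7: appended to row 1. P = [[2, 3, 5, 7], [6]].
Insert 8: appended to row 1. P = [[2, 3, 5, 7, 8], [6]].
Insert 4: 4 bumps 5 from row 1; 5 bumps 6 from row 2; 6 starts row 3. P = [[2, 3, 4, 7, 8], [5], [6]].
Insert 1: 1 bumps 2 from row 1; 2 bumps 5 from row 2; 5 bumps 6 from row 3; 6 starts row 4. P = [[1, 3, 4, 7, 8], [2], [5], [6]].

So P = [[1, 3, 4, 7, 8], [2], [5], [6]].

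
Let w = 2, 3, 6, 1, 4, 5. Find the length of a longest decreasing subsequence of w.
2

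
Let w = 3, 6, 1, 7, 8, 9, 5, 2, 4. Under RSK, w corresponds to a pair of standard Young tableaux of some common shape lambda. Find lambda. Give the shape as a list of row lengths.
RSK row insertion gives P = [[1, 2, 4, 8, 9], [3, 5, 7], [6]], which has shape [5, 3, 1].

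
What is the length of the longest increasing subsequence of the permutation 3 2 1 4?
2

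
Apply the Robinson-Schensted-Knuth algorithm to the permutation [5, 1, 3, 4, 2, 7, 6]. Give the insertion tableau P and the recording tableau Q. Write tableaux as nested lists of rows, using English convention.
Insert each entry of the permutation into P by Schensted row insertion, recording in Q the position of each new cell.

Insert 5: appended to row 1. P = [[5]], Q = [[1]].
Insert 1: 1 bumps 5 from row 1; 5 starts row 2. P = [[1], [5]], Q = [[1], [2]].
Insert 3: appended to row 1. P = [[1, 3], [5]], Q = [[1, 3], [2]].
Insert 4: appended to row 1. P = [[1, 3, 4], [5]], Q = [[1, 3, 4], [2]].
Insert 2: 2 bumps 3 from row 1; 3 bumps 5 from row 2; 5 starts row 3. P = [[1, 2, 4], [3], [5]], Q = [[1, 3, 4], [2], [5]].
Insert 7: appended to row 1. P = [[1, 2, 4, 7], [3], [5]], Q = [[1, 3, 4, 6], [2], [5]].
Insert 6: 6 bumps 7 from row 1; 7 appends to row 2. P = [[1, 2, 4, 6], [3, 7], [5]], Q = [[1, 3, 4, 6], [2, 7], [5]].

So P = [[1, 2, 4, 6], [3, 7], [5]], Q = [[1, 3, 4, 6], [2, 7], [5]].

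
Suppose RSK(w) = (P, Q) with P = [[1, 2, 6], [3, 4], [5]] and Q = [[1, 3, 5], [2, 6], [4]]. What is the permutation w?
5 3 4 1 6 2

Reverse the RSK construction: for i from n down to 1, find the cell of Q containing i, remove the entry at that cell from P, and reverse-bump it up through P; the value ejected from row 1 is w(i).

Step i=6: Q has 6 at row 2, column 2; remove 4 from row 2 of P and reverse-bump: 4 enters row 1 and ejects 2. So w(6) = 2. P is now [[1, 4, 6], [3], [5]].
Step i=5: Q has 5 at row 1, column 3; remove that cell from P, ejecting 6. So w(5) = 6. P is now [[1, 4], [3], [5]].
Step i=4: Q has 4 at row 3, column 1; remove 5 from row 3 of P and reverse-bump: 5 enters row 2 and ejects 3; 3 enters row 1 and ejects 1. So w(4) = 1. P is now [[3, 4], [5]].
Step i=3: Q has 3 at row 1, column 2; remove that cell from P, ejecting 4. So w(3) = 4. P is now [[3], [5]].
Step i=2: Q has 2 at row 2, column 1; remove 5 from row 2 of P and reverse-bump: 5 enters row 1 and ejects 3. So w(2) = 3. P is now [[5]].
Step i=1: Q has 1 at row 1, column 1; remove that cell from P, ejecting 5. So w(1) = 5. P is now [].

So w = 5 3 4 1 6 2.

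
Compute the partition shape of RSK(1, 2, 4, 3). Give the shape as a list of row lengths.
RSK row insertion gives P = [[1, 2, 3], [4]], which has shape [3, 1].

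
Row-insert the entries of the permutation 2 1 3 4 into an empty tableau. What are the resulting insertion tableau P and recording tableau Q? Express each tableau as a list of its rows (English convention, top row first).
Insert each entry of the permutation into P by Schensted row insertion, recording in Q the position of each new cell.

Insert 2: appended to row 1. P = [[2]].
Insert 1: 1 bumps 2 from row 1; 2 starts row 2. P = [[1], [2]].
Insert 3: appended to row 1. P = [[1, 3], [2]].
Insert 4: appended to row 1. P = [[1, 3, 4], [2]].

So P = [[1, 3, 4], [2]], Q = [[1, 3, 4], [2]].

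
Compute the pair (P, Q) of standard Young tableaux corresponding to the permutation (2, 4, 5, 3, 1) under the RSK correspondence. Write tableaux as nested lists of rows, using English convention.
P = [[1, 3, 5], [2], [4]], Q = [[1, 2, 3], [4], [5]]

Insert each entry of the permutation into P by Schensted row insertion, recording in Q the position of each new cell.

Insert 2: appended to row 1. P = [[2]], Q = [[1]].
Insert 4: appended to row 1. P = [[2, 4]], Q = [[1, 2]].
Insert 5: appended to row 1. P = [[2, 4, 5]], Q = [[1, 2, 3]].
Insert 3: 3 bumps 4 from row 1; 4 starts row 2. P = [[2, 3, 5], [4]], Q = [[1, 2, 3], [4]].
Insert 1: 1 bumps 2 from row 1; 2 bumps 4 from row 2; 4 starts row 3. P = [[1, 3, 5], [2], [4]], Q = [[1, 2, 3], [4], [5]].

So P = [[1, 3, 5], [2], [4]], Q = [[1, 2, 3], [4], [5]].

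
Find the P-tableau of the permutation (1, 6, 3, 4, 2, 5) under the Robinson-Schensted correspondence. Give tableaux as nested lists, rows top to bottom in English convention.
After inserting 1: P = [[1]].
After inserting 6: P = [[1, 6]].
After inserting 3: P = [[1, 3], [6]].
After inserting 4: P = [[1, 3, 4], [6]].
After inserting 2: P = [[1, 2, 4], [3], [6]].
After inserting 5: P = [[1, 2, 4, 5], [3], [6]].

So P = [[1, 2, 4, 5], [3], [6]].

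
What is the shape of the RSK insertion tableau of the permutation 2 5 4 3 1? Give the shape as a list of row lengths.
[2, 1, 1, 1]

RSK row insertion gives P = [[1, 3], [2], [4], [5]], which has shape [2, 1, 1, 1].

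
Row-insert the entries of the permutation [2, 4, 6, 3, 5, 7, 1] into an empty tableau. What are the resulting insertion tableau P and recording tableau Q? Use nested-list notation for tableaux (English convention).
P = [[1, 3, 5, 7], [2, 6], [4]], Q = [[1, 2, 3, 6], [4, 5], [7]]

Insert each entry of the permutation into P by Schensted row insertion, recording in Q the position of each new cell.

Insert 2: appended to row 1. P = [[2]].
Insert 4: appended to row 1. P = [[2, 4]].
Insert 6: appended to row 1. P = [[2, 4, 6]].
Insert 3: 3 bumps 4 from row 1; 4 starts row 2. P = [[2, 3, 6], [4]].
Insert 5: 5 bumps 6 from row 1; 6 appends to row 2. P = [[2, 3, 5], [4, 6]].
Insert 7: appended to row 1. P = [[2, 3, 5, 7], [4, 6]].
Insert 1: 1 bumps 2 from row 1; 2 bumps 4 from row 2; 4 starts row 3. P = [[1, 3, 5, 7], [2, 6], [4]].

So P = [[1, 3, 5, 7], [2, 6], [4]], Q = [[1, 2, 3, 6], [4, 5], [7]].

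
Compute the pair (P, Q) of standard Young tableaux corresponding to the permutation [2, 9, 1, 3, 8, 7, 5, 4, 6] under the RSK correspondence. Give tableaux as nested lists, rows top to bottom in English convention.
Insert each entry of the permutation into P by Schensted row insertion, recording in Q the position of each new cell.

Insert 2: appended to row 1. P = [[2]], Q = [[1]].
Insert 9: appended to row 1. P = [[2, 9]], Q = [[1, 2]].
Insert 1: 1 bumps 2 from row 1; 2 starts row 2. P = [[1, 9], [2]], Q = [[1, 2], [3]].
Insert 3: 3 bumps 9 from row 1; 9 appends to row 2. P = [[1, 3], [2, 9]], Q = [[1, 2], [3, 4]].
Insert 8: appended to row 1. P = [[1, 3, 8], [2, 9]], Q = [[1, 2, 5], [3, 4]].
Insert 7: 7 bumps 8 from row 1; 8 bumps 9 from row 2; 9 starts row 3. P = [[1, 3, 7], [2, 8], [9]], Q = [[1, 2, 5], [3, 4], [6]].
Insert 5: 5 bumps 7 from row 1; 7 bumps 8 from row 2; 8 bumps 9 from row 3; 9 starts row 4. P = [[1, 3, 5], [2, 7], [8], [9]], Q = [[1, 2, 5], [3, 4], [6], [7]].
Insert 4: 4 bumps 5 from row 1; 5 bumps 7 from row 2; 7 bumps 8 from row 3; 8 bumps 9 from row 4; 9 starts row 5. P = [[1, 3, 4], [2, 5], [7], [8], [9]], Q = [[1, 2, 5], [3, 4], [6], [7], [8]].
Insert 6: appended to row 1. P = [[1, 3, 4, 6], [2, 5], [7], [8], [9]], Q = [[1, 2, 5, 9], [3, 4], [6], [7], [8]].

So P = [[1, 3, 4, 6], [2, 5], [7], [8], [9]], Q = [[1, 2, 5, 9], [3, 4], [6], [7], [8]].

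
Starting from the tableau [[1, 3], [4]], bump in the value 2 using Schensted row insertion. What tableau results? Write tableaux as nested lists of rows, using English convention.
In row 1, 2 replaces 3 (the leftmost entry greater than 2); 3 is bumped to row 2. In row 2, 3 replaces 4 (the leftmost entry greater than 3); 4 is bumped to row 3. 4 starts a new row 3. The new tableau is [[1, 2], [3], [4]].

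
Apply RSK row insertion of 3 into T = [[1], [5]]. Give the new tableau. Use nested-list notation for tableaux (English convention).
3 is larger than every entry of row 1, so it is appended to row 1. The new tableau is [[1, 3], [5]].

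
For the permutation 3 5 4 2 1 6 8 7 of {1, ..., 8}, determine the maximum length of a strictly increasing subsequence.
4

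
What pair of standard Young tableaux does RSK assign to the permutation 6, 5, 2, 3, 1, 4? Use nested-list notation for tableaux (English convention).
P = [[1, 3, 4], [2], [5], [6]], Q = [[1, 4, 6], [2], [3], [5]]

Insert each entry of the permutation into P by Schensted row insertion, recording in Q the position of each new cell.

Insert 6: appended to row 1. P = [[6]].
Insert 5: 5 bumps 6 from row 1; 6 starts row 2. P = [[5], [6]].
Insert 2: 2 bumps 5 from row 1; 5 bumps 6 from row 2; 6 starts row 3. P = [[2], [5], [6]].
Insert 3: appended to row 1. P = [[2, 3], [5], [6]].
Insert 1: 1 bumps 2 from row 1; 2 bumps 5 from row 2; 5 bumps 6 from row 3; 6 starts row 4. P = [[1, 3], [2], [5], [6]].
Insert 4: appended to row 1. P = [[1, 3, 4], [2], [5], [6]].

So P = [[1, 3, 4], [2], [5], [6]], Q = [[1, 4, 6], [2], [3], [5]].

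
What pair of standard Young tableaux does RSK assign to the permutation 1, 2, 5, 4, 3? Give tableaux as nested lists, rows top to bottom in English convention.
Insert each entry of the permutation into P by Schensted row insertion, recording in Q the position of each new cell.

Insert 1: appended to row 1. P = [[1]].
Insert 2: appended to row 1. P = [[1, 2]].
Insert 5: appended to row 1. P = [[1, 2, 5]].
Insert 4: 4 bumps 5 from row 1; 5 starts row 2. P = [[1, 2, 4], [5]].
Insert 3: 3 bumps 4 from row 1; 4 bumps 5 from row 2; 5 starts row 3. P = [[1, 2, 3], [4], [5]].

So P = [[1, 2, 3], [4], [5]], Q = [[1, 2, 3], [4], [5]].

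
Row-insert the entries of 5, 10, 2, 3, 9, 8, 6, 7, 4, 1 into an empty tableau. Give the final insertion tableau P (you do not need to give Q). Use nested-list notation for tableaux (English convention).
Insert 5: appended to row 1. P = [[5]].
Insert 10: appended to row 1. P = [[5, 10]].
Insert 2: 2 bumps 5 from row 1; 5 starts row 2. P = [[2, 10], [5]].
Insert 3: 3 bumps 10 from row 1; 10 appends to row 2. P = [[2, 3], [5, 10]].
Insert 9: appended to row 1. P = [[2, 3, 9], [5, 10]].
Insert 8: 8 bumps 9 from row 1; 9 bumps 10 from row 2; 10 starts row 3. P = [[2, 3, 8], [5, 9], [10]].
Insert 6: 6 bumps 8 from row 1; 8 bumps 9 from row 2; 9 bumps 10 from row 3; 10 starts row 4. P = [[2, 3, 6], [5, 8], [9], [10]].
Insert 7: appended to row 1. P = [[2, 3, 6, 7], [5, 8], [9], [10]].
Insert 4: 4 bumps 6 from row 1; 6 bumps 8 from row 2; 8 bumps 9 from row 3; 9 bumps 10 from row 4; 10 starts row 5. P = [[2, 3, 4, 7], [5, 6], [8], [9], [10]].
Insert 1: 1 bumps 2 from row 1; 2 bumps 5 from row 2; 5 bumps 8 from row 3; 8 bumps 9 from row 4; 9 bumps 10 from row 5; 10 starts row 6. P = [[1, 3, 4, 7], [2, 6], [5], [8], [9], [10]].

So P = [[1, 3, 4, 7], [2, 6], [5], [8], [9], [10]].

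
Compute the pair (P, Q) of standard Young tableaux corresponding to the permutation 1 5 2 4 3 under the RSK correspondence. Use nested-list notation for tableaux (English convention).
Insert each entry of the permutation into P by Schensted row insertion, recording in Q the position of each new cell.

After inserting 1: P = [[1]].
After inserting 5: P = [[1, 5]].
After inserting 2: P = [[1, 2], [5]].
After inserting 4: P = [[1, 2, 4], [5]].
After inserting 3: P = [[1, 2, 3], [4], [5]].

So P = [[1, 2, 3], [4], [5]], Q = [[1, 2, 4], [3], [5]].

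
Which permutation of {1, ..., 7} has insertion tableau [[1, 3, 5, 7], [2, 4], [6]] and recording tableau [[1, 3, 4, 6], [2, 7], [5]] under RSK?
Reverse the RSK construction: for i from n down to 1, find the cell of Q containing i, remove the entry at that cell from P, and reverse-bump it up through P; the value ejected from row 1 is w(i).

Step i=7: Q has 7 at row 2, column 2; remove 4 from row 2 of P and reverse-bump: 4 enters row 1 and ejects 3. So w(7) = 3. P is now [[1, 4, 5, 7], [2], [6]].
Step i=6: Q has 6 at row 1, column 4; remove that cell from P, ejecting 7. So w(6) = 7. P is now [[1, 4, 5], [2], [6]].
Step i=5: Q has 5 at row 3, column 1; remove 6 from row 3 of P and reverse-bump: 6 enters row 2 and ejects 2; 2 enters row 1 and ejects 1. So w(5) = 1. P is now [[2, 4, 5], [6]].
Step i=4: Q has 4 at row 1, column 3; remove that cell from P, ejecting 5. So w(4) = 5. P is now [[2, 4], [6]].
Step i=3: Q has 3 at row 1, column 2; remove that cell from P, ejecting 4. So w(3) = 4. P is now [[2], [6]].
Step i=2: Q has 2 at row 2, column 1; remove 6 from row 2 of P and reverse-bump: 6 enters row 1 and ejects 2. So w(2) = 2. P is now [[6]].
Step i=1: Q has 1 at row 1, column 1; remove that cell from P, ejecting 6. So w(1) = 6. P is now [].

So w = 6 2 4 5 1 7 3.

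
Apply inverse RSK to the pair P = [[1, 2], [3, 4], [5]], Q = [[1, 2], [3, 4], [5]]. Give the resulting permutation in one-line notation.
3 5 1 4 2

Reverse the RSK construction: for i from n down to 1, find the cell of Q containing i, remove the entry at that cell from P, and reverse-bump it up through P; the value ejected from row 1 is w(i).

Step i=5: Q has 5 at row 3, column 1; remove 5 from row 3 of P and reverse-bump: 5 enters row 2 and ejects 4; 4 enters row 1 and ejects 2. So w(5) = 2. P is now [[1, 4], [3, 5]].
Step i=4: Q has 4 at row 2, column 2; remove 5 from row 2 of P and reverse-bump: 5 enters row 1 and ejects 4. So w(4) = 4. P is now [[1, 5], [3]].
Step i=3: Q has 3 at row 2, column 1; remove 3 from row 2 of P and reverse-bump: 3 enters row 1 and ejects 1. So w(3) = 1. P is now [[3, 5]].
Step i=2: Q has 2 at row 1, column 2; remove that cell from P, ejecting 5. So w(2) = 5. P is now [[3]].
Step i=1: Q has 1 at row 1, column 1; remove that cell from P, ejecting 3. So w(1) = 3. P is now [].

So w = 3 5 1 4 2.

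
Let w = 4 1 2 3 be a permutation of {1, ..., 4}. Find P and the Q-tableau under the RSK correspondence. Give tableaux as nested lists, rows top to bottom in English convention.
P = [[1, 2, 3], [4]], Q = [[1, 3, 4], [2]]

Insert each entry of the permutation into P by Schensted row insertion, recording in Q the position of each new cell.

Insert 4: appended to row 1. P = [[4]], Q = [[1]].
Insert 1: 1 bumps 4 from row 1; 4 starts row 2. P = [[1], [4]], Q = [[1], [2]].
Insert 2: appended to row 1. P = [[1, 2], [4]], Q = [[1, 3], [2]].
Insert 3: appended to row 1. P = [[1, 2, 3], [4]], Q = [[1, 3, 4], [2]].

So P = [[1, 2, 3], [4]], Q = [[1, 3, 4], [2]].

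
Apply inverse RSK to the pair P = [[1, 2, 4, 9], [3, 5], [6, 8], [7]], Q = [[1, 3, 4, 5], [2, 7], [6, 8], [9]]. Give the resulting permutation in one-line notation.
7 1 3 8 9 2 6 5 4

Reverse the RSK construction: for i from n down to 1, find the cell of Q containing i, remove the entry at that cell from P, and reverse-bump it up through P; the value ejected from row 1 is w(i).

Step i=9: Q has 9 at row 4, column 1; remove 7 from row 4 of P and reverse-bump: 7 enters row 3 and ejects 6; 6 enters row 2 and ejects 5; 5 enters row 1 and ejects 4. So w(9) = 4. P is now [[1, 2, 5, 9], [3, 6], [7, 8]].
Step i=8: Q has 8 at row 3, column 2; remove 8 from row 3 of P and reverse-bump: 8 enters row 2 and ejects 6; 6 enters row 1 and ejects 5. So w(8) = 5. P is now [[1, 2, 6, 9], [3, 8], [7]].
Step i=7: Q has 7 at row 2, column 2; remove 8 from row 2 of P and reverse-bump: 8 enters row 1 and ejects 6. So w(7) = 6. P is now [[1, 2, 8, 9], [3], [7]].
Step i=6: Q has 6 at row 3, column 1; remove 7 from row 3 of P and reverse-bump: 7 enters row 2 and ejects 3; 3 enters row 1 and ejects 2. So w(6) = 2. P is now [[1, 3, 8, 9], [7]].
Step i=5: Q has 5 at row 1, column 4; remove that cell from P, ejecting 9. So w(5) = 9. P is now [[1, 3, 8], [7]].
Step i=4: Q has 4 at row 1, column 3; remove that cell from P, ejecting 8. So w(4) = 8. P is now [[1, 3], [7]].
Step i=3: Q has 3 at row 1, column 2; remove that cell from P, ejecting 3. So w(3) = 3. P is now [[1], [7]].
Step i=2: Q has 2 at row 2, column 1; remove 7 from row 2 of P and reverse-bump: 7 enters row 1 and ejects 1. So w(2) = 1. P is now [[7]].
Step i=1: Q has 1 at row 1, column 1; remove that cell from P, ejecting 7. So w(1) = 7. P is now [].

So w = 7 1 3 8 9 2 6 5 4.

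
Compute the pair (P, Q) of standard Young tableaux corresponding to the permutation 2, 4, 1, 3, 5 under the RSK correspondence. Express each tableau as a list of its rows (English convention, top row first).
P = [[1, 3, 5], [2, 4]], Q = [[1, 2, 5], [3, 4]]

Insert each entry of the permutation into P by Schensted row insertion, recording in Q the position of each new cell.

Insert 2: appended to row 1. P = [[2]], Q = [[1]].
Insert 4: appended to row 1. P = [[2, 4]], Q = [[1, 2]].
Insert 1: 1 bumps 2 from row 1; 2 starts row 2. P = [[1, 4], [2]], Q = [[1, 2], [3]].
Insert 3: 3 bumps 4 from row 1; 4 appends to row 2. P = [[1, 3], [2, 4]], Q = [[1, 2], [3, 4]].
Insert 5: appended to row 1. P = [[1, 3, 5], [2, 4]], Q = [[1, 2, 5], [3, 4]].

So P = [[1, 3, 5], [2, 4]], Q = [[1, 2, 5], [3, 4]].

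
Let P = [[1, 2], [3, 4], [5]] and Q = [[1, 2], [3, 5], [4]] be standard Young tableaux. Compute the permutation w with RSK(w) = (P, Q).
Reverse RSK: for i = n, n-1, ..., 1, locate i in Q, remove the corresponding corner cell from P, and reverse-bump its entry up through P; the value ejected from row 1 is w(i).

So w = 3 5 4 1 2.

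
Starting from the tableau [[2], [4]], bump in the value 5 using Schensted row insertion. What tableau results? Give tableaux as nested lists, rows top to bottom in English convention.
5 is larger than every entry of row 1, so it is appended to row 1. The new tableau is [[2, 5], [4]].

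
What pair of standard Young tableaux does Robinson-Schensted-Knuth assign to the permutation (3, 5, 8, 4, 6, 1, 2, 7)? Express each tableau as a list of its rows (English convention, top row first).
P = [[1, 2, 6, 7], [3, 4], [5, 8]], Q = [[1, 2, 3, 8], [4, 5], [6, 7]]

Insert each entry of the permutation into P by Schensted row insertion, recording in Q the position of each new cell.

Insert 3: appended to row 1. P = [[3]].
Insert 5: appended to row 1. P = [[3, 5]].
Insert 8: appended to row 1. P = [[3, 5, 8]].
Insert 4: 4 bumps 5 from row 1; 5 starts row 2. P = [[3, 4, 8], [5]].
Insert 6: 6 bumps 8 from row 1; 8 appends to row 2. P = [[3, 4, 6], [5, 8]].
Insert 1: 1 bumps 3 from row 1; 3 bumps 5 from row 2; 5 starts row 3. P = [[1, 4, 6], [3, 8], [5]].
Insert 2: 2 bumps 4 from row 1; 4 bumps 8 from row 2; 8 appends to row 3. P = [[1, 2, 6], [3, 4], [5, 8]].
Insert 7: appended to row 1. P = [[1, 2, 6, 7], [3, 4], [5, 8]].

So P = [[1, 2, 6, 7], [3, 4], [5, 8]], Q = [[1, 2, 3, 8], [4, 5], [6, 7]].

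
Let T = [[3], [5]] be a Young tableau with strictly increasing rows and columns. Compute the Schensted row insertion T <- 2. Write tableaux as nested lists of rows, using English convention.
In row 1, 2 replaces 3 (the leftmost entry greater than 2); 3 is bumped to row 2. In row 2, 3 replaces 5 (the leftmost entry greater than 3); 5 is bumped to row 3. 5 starts a new row 3. The new tableau is [[2], [3], [5]].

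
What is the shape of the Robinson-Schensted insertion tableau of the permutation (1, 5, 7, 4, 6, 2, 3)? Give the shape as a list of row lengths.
Row-insert each entry into an empty tableau.

After inserting 1: P = [[1]].
After inserting 5: P = [[1, 5]].
After inserting 7: P = [[1, 5, 7]].
After inserting 4: P = [[1, 4, 7], [5]].
After inserting 6: P = [[1, 4, 6], [5, 7]].
After inserting 2: P = [[1, 2, 6], [4, 7], [5]].
After inserting 3: P = [[1, 2, 3], [4, 6], [5, 7]].

The final insertion tableau P = [[1, 2, 3], [4, 6], [5, 7]] has shape [3, 2, 2].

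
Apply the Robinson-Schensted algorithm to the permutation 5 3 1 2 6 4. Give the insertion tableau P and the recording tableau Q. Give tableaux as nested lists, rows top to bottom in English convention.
P = [[1, 2, 4], [3, 6], [5]], Q = [[1, 4, 5], [2, 6], [3]]

Insert each entry of the permutation into P by Schensted row insertion, recording in Q the position of each new cell.

After inserting 5: P = [[5]].
After inserting 3: P = [[3], [5]].
After inserting 1: P = [[1], [3], [5]].
After inserting 2: P = [[1, 2], [3], [5]].
After inserting 6: P = [[1, 2, 6], [3], [5]].
After inserting 4: P = [[1, 2, 4], [3, 6], [5]].

So P = [[1, 2, 4], [3, 6], [5]], Q = [[1, 4, 5], [2, 6], [3]].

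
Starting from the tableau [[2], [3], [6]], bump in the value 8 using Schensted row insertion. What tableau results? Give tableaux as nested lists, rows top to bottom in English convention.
[[2, 8], [3], [6]]

8 is larger than every entry of row 1, so it is appended to row 1. The new tableau is [[2, 8], [3], [6]].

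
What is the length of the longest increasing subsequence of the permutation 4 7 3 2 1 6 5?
2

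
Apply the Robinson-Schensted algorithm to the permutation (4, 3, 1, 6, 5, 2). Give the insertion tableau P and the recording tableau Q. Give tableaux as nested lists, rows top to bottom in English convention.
Insert each entry of the permutation into P by Schensted row insertion, recording in Q the position of each new cell.

After inserting 4: P = [[4]].
After inserting 3: P = [[3], [4]].
After inserting 1: P = [[1], [3], [4]].
After inserting 6: P = [[1, 6], [3], [4]].
After inserting 5: P = [[1, 5], [3, 6], [4]].
After inserting 2: P = [[1, 2], [3, 5], [4, 6]].

So P = [[1, 2], [3, 5], [4, 6]], Q = [[1, 4], [2, 5], [3, 6]].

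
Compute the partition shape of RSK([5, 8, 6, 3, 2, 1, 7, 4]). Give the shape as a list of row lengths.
Row-insert each entry into an empty tableau.

After inserting 5: P = [[5]].
After inserting 8: P = [[5, 8]].
After inserting 6: P = [[5, 6], [8]].
After inserting 3: P = [[3, 6], [5], [8]].
After inserting 2: P = [[2, 6], [3], [5], [8]].
After inserting 1: P = [[1, 6], [2], [3], [5], [8]].
After inserting 7: P = [[1, 6, 7], [2], [3], [5], [8]].
After inserting 4: P = [[1, 4, 7], [2, 6], [3], [5], [8]].

The final insertion tableau P = [[1, 4, 7], [2, 6], [3], [5], [8]] has shape [3, 2, 1, 1, 1].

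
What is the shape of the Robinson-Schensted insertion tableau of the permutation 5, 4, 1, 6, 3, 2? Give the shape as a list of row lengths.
[2, 2, 1, 1]

Row-insert each entry into an empty tableau.

After inserting 5: P = [[5]].
After inserting 4: P = [[4], [5]].
After inserting 1: P = [[1], [4], [5]].
After inserting 6: P = [[1, 6], [4], [5]].
After inserting 3: P = [[1, 3], [4, 6], [5]].
After inserting 2: P = [[1, 2], [3, 6], [4], [5]].

The final insertion tableau P = [[1, 2], [3, 6], [4], [5]] has shape [2, 2, 1, 1].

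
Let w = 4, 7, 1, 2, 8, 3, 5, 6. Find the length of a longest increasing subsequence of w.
5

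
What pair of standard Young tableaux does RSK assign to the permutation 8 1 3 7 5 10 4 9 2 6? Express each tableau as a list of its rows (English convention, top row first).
Insert each entry of the permutation into P by Schensted row insertion, recording in Q the position of each new cell.

Insert 8: appended to row 1. P = [[8]].
Insert 1: 1 bumps 8 from row 1; 8 starts row 2. P = [[1], [8]].
Insert 3: appended to row 1. P = [[1, 3], [8]].
Insert 7: appended to row 1. P = [[1, 3, 7], [8]].
Insert 5: 5 bumps 7 from row 1; 7 bumps 8 from row 2; 8 starts row 3. P = [[1, 3, 5], [7], [8]].
Insert 10: appended to row 1. P = [[1, 3, 5, 10], [7], [8]].
Insert 4: 4 bumps 5 from row 1; 5 bumps 7 from row 2; 7 bumps 8 from row 3; 8 starts row 4. P = [[1, 3, 4, 10], [5], [7], [8]].
Insert 9: 9 bumps 10 from row 1; 10 appends to row 2. P = [[1, 3, 4, 9], [5, 10], [7], [8]].
Insert 2: 2 bumps 3 from row 1; 3 bumps 5 from row 2; 5 bumps 7 from row 3; 7 bumps 8 from row 4; 8 starts row 5. P = [[1, 2, 4, 9], [3, 10], [5], [7], [8]].
Insert 6: 6 bumps 9 from row 1; 9 bumps 10 from row 2; 10 appends to row 3. P = [[1, 2, 4, 6], [3, 9], [5, 10], [7], [8]].

So P = [[1, 2, 4, 6], [3, 9], [5, 10], [7], [8]], Q = [[1, 3, 4, 6], [2, 8], [5, 10], [7], [9]].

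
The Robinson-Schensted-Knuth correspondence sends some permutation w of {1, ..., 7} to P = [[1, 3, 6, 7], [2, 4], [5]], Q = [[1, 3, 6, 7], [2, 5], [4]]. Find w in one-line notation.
Reverse the RSK construction: for i from n down to 1, find the cell of Q containing i, remove the entry at that cell from P, and reverse-bump it up through P; the value ejected from row 1 is w(i).

Step i=7: Q has 7 at row 1, column 4; remove that cell from P, ejecting 7. So w(7) = 7. P is now [[1, 3, 6], [2, 4], [5]].
Step i=6: Q has 6 at row 1, column 3; remove that cell from P, ejecting 6. So w(6) = 6. P is now [[1, 3], [2, 4], [5]].
Step i=5: Q has 5 at row 2, column 2; remove 4 from row 2 of P and reverse-bump: 4 enters row 1 and ejects 3. So w(5) = 3. P is now [[1, 4], [2], [5]].
Step i=4: Q has 4 at row 3, column 1; remove 5 from row 3 of P and reverse-bump: 5 enters row 2 and ejects 2; 2 enters row 1 and ejects 1. So w(4) = 1. P is now [[2, 4], [5]].
Step i=3: Q has 3 at row 1, column 2; remove that cell from P, ejecting 4. So w(3) = 4. P is now [[2], [5]].
Step i=2: Q has 2 at row 2, column 1; remove 5 from row 2 of P and reverse-bump: 5 enters row 1 and ejects 2. So w(2) = 2. P is now [[5]].
Step i=1: Q has 1 at row 1, column 1; remove that cell from P, ejecting 5. So w(1) = 5. P is now [].

So w = 5 2 4 1 3 6 7.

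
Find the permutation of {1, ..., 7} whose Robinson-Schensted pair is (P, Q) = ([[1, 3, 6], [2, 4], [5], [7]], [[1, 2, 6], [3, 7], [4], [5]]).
2 7 5 4 1 6 3

Reverse the RSK construction: for i from n down to 1, find the cell of Q containing i, remove the entry at that cell from P, and reverse-bump it up through P; the value ejected from row 1 is w(i).

Step i=7: Q has 7 at row 2, column 2; remove 4 from row 2 of P and reverse-bump: 4 enters row 1 and ejects 3. So w(7) = 3. P is now [[1, 4, 6], [2], [5], [7]].
Step i=6: Q has 6 at row 1, column 3; remove that cell from P, ejecting 6. So w(6) = 6. P is now [[1, 4], [2], [5], [7]].
Step i=5: Q has 5 at row 4, column 1; remove 7 from row 4 of P and reverse-bump: 7 enters row 3 and ejects 5; 5 enters row 2 and ejects 2; 2 enters row 1 and ejects 1. So w(5) = 1. P is now [[2, 4], [5], [7]].
Step i=4: Q has 4 at row 3, column 1; remove 7 from row 3 of P and reverse-bump: 7 enters row 2 and ejects 5; 5 enters row 1 and ejects 4. So w(4) = 4. P is now [[2, 5], [7]].
Step i=3: Q has 3 at row 2, column 1; remove 7 from row 2 of P and reverse-bump: 7 enters row 1 and ejects 5. So w(3) = 5. P is now [[2, 7]].
Step i=2: Q has 2 at row 1, column 2; remove that cell from P, ejecting 7. So w(2) = 7. P is now [[2]].
Step i=1: Q has 1 at row 1, column 1; remove that cell from P, ejecting 2. So w(1) = 2. P is now [].

So w = 2 7 5 4 1 6 3.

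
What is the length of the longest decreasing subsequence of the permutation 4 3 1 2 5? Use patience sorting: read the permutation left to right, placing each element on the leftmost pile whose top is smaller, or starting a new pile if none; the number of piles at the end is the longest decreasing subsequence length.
3

4: new pile. tops = [4]
3: new pile. tops = [4, 3]
1: new pile. tops = [4, 3, 1]
2: onto pile 3 (replacing 1). tops = [4, 3, 2]
5: onto pile 1 (replacing 4). tops = [5, 3, 2]

3 piles, so the longest decreasing subsequence has length 3.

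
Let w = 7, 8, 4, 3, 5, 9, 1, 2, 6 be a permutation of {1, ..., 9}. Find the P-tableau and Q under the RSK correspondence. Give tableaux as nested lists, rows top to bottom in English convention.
Insert each entry of the permutation into P by Schensted row insertion, recording in Q the position of each new cell.

Insert 7: appended to row 1. P = [[7]].
Insert 8: appended to row 1. P = [[7, 8]].
Insert 4: 4 bumps 7 from row 1; 7 starts row 2. P = [[4, 8], [7]].
Insert 3: 3 bumps 4 from row 1; 4 bumps 7 from row 2; 7 starts row 3. P = [[3, 8], [4], [7]].
Insert 5: 5 bumps 8 from row 1; 8 appends to row 2. P = [[3, 5], [4, 8], [7]].
Insert 9: appended to row 1. P = [[3, 5, 9], [4, 8], [7]].
Insert 1: 1 bumps 3 from row 1; 3 bumps 4 from row 2; 4 bumps 7 from row 3; 7 starts row 4. P = [[1, 5, 9], [3, 8], [4], [7]].
Insert 2: 2 bumps 5 from row 1; 5 bumps 8 from row 2; 8 appends to row 3. P = [[1, 2, 9], [3, 5], [4, 8], [7]].
Insert 6: 6 bumps 9 from row 1; 9 appends to row 2. P = [[1, 2, 6], [3, 5, 9], [4, 8], [7]].

So P = [[1, 2, 6], [3, 5, 9], [4, 8], [7]], Q = [[1, 2, 6], [3, 5, 9], [4, 8], [7]].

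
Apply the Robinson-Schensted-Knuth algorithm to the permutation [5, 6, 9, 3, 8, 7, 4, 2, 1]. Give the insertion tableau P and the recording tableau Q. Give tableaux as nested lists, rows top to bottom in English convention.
Insert each entry of the permutation into P by Schensted row insertion, recording in Q the position of each new cell.

Insert 5: appended to row 1. P = [[5]].
Insert 6: appended to row 1. P = [[5, 6]].
Insert 9: appended to row 1. P = [[5, 6, 9]].
Insert 3: 3 bumps 5 from row 1; 5 starts row 2. P = [[3, 6, 9], [5]].
Insert 8: 8 bumps 9 from row 1; 9 appends to row 2. P = [[3, 6, 8], [5, 9]].
Insert 7: 7 bumps 8 from row 1; 8 bumps 9 from row 2; 9 starts row 3. P = [[3, 6, 7], [5, 8], [9]].
Insert 4: 4 bumps 6 from row 1; 6 bumps 8 from row 2; 8 bumps 9 from row 3; 9 starts row 4. P = [[3, 4, 7], [5, 6], [8], [9]].
Insert 2: 2 bumps 3 from row 1; 3 bumps 5 from row 2; 5 bumps 8 from row 3; 8 bumps 9 from row 4; 9 starts row 5. P = [[2, 4, 7], [3, 6], [5], [8], [9]].
Insert 1: 1 bumps 2 from row 1; 2 bumps 3 from row 2; 3 bumps 5 from row 3; 5 bumps 8 from row 4; 8 bumps 9 from row 5; 9 starts row 6. P = [[1, 4, 7], [2, 6], [3], [5], [8], [9]].

So P = [[1, 4, 7], [2, 6], [3], [5], [8], [9]], Q = [[1, 2, 3], [4, 5], [6], [7], [8], [9]].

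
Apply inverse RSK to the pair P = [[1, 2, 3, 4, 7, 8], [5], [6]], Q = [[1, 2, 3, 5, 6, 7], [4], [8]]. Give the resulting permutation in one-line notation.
Reverse the RSK construction: for i from n down to 1, find the cell of Q containing i, remove the entry at that cell from P, and reverse-bump it up through P; the value ejected from row 1 is w(i).

Step i=8: Q has 8 at row 3, column 1; remove 6 from row 3 of P and reverse-bump: 6 enters row 2 and ejects 5; 5 enters row 1 and ejects 4. So w(8) = 4. P is now [[1, 2, 3, 5, 7, 8], [6]].
Step i=7: Q has 7 at row 1, column 6; remove that cell from P, ejecting 8. So w(7) = 8. P is now [[1, 2, 3, 5, 7], [6]].
Step i=6: Q has 6 at row 1, column 5; remove that cell from P, ejecting 7. So w(6) = 7. P is now [[1, 2, 3, 5], [6]].
Step i=5: Q has 5 at row 1, column 4; remove that cell from P, ejecting 5. So w(5) = 5. P is now [[1, 2, 3], [6]].
Step i=4: Q has 4 at row 2, column 1; remove 6 from row 2 of P and reverse-bump: 6 enters row 1 and ejects 3. So w(4) = 3. P is now [[1, 2, 6]].
Step i=3: Q has 3 at row 1, column 3; remove that cell from P, ejecting 6. So w(3) = 6. P is now [[1, 2]].
Step i=2: Q has 2 at row 1, column 2; remove that cell from P, ejecting 2. So w(2) = 2. P is now [[1]].
Step i=1: Q has 1 at row 1, column 1; remove that cell from P, ejecting 1. So w(1) = 1. P is now [].

So w = 1 2 6 3 5 7 8 4.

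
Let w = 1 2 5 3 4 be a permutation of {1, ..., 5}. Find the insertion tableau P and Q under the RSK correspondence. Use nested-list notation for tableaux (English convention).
Insert each entry of the permutation into P by Schensted row insertion, recording in Q the position of each new cell.

Insert 1: appended to row 1. P = [[1]].
Insert 2: appended to row 1. P = [[1, 2]].
Insert 5: appended to row 1. P = [[1, 2, 5]].
Insert 3: 3 bumps 5 from row 1; 5 starts row 2. P = [[1, 2, 3], [5]].
Insert 4: appended to row 1. P = [[1, 2, 3, 4], [5]].

So P = [[1, 2, 3, 4], [5]], Q = [[1, 2, 3, 5], [4]].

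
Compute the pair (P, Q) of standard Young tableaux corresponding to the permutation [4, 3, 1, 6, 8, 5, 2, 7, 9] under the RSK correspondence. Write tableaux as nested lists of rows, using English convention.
P = [[1, 2, 7, 9], [3, 5, 8], [4, 6]], Q = [[1, 4, 5, 9], [2, 6, 8], [3, 7]]

Insert each entry of the permutation into P by Schensted row insertion, recording in Q the position of each new cell.

Insert 4: appended to row 1. P = [[4]].
Insert 3: 3 bumps 4 from row 1; 4 starts row 2. P = [[3], [4]].
Insert 1: 1 bumps 3 from row 1; 3 bumps 4 from row 2; 4 starts row 3. P = [[1], [3], [4]].
Insert 6: appended to row 1. P = [[1, 6], [3], [4]].
Insert 8: appended to row 1. P = [[1, 6, 8], [3], [4]].
Insert 5: 5 bumps 6 from row 1; 6 appends to row 2. P = [[1, 5, 8], [3, 6], [4]].
Insert 2: 2 bumps 5 from row 1; 5 bumps 6 from row 2; 6 appends to row 3. P = [[1, 2, 8], [3, 5], [4, 6]].
Insert 7: 7 bumps 8 from row 1; 8 appends to row 2. P = [[1, 2, 7], [3, 5, 8], [4, 6]].
Insert 9: appended to row 1. P = [[1, 2, 7, 9], [3, 5, 8], [4, 6]].

So P = [[1, 2, 7, 9], [3, 5, 8], [4, 6]], Q = [[1, 4, 5, 9], [2, 6, 8], [3, 7]].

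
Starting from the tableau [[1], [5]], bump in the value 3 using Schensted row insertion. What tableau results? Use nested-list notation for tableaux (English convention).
3 is larger than every entry of row 1, so it is appended to row 1. The new tableau is [[1, 3], [5]].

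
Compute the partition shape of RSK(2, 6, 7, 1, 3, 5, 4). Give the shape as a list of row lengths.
Row-insert each entry into an empty tableau.

After inserting 2: P = [[2]].
After inserting 6: P = [[2, 6]].
After inserting 7: P = [[2, 6, 7]].
After inserting 1: P = [[1, 6, 7], [2]].
After inserting 3: P = [[1, 3, 7], [2, 6]].
After inserting 5: P = [[1, 3, 5], [2, 6, 7]].
After inserting 4: P = [[1, 3, 4], [2, 5, 7], [6]].

The final insertion tableau P = [[1, 3, 4], [2, 5, 7], [6]] has shape [3, 3, 1].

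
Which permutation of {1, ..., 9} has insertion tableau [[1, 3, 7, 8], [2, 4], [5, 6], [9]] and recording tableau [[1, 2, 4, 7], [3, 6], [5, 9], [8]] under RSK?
Reverse the RSK construction: for i from n down to 1, find the cell of Q containing i, remove the entry at that cell from P, and reverse-bump it up through P; the value ejected from row 1 is w(i).

Step i=9: Q has 9 at row 3, column 2; remove 6 from row 3 of P and reverse-bump: 6 enters row 2 and ejects 4; 4 enters row 1 and ejects 3. So w(9) = 3. P is now [[1, 4, 7, 8], [2, 6], [5], [9]].
Step i=8: Q has 8 at row 4, column 1; remove 9 from row 4 of P and reverse-bump: 9 enters row 3 and ejects 5; 5 enters row 2 and ejects 2; 2 enters row 1 and ejects 1. So w(8) = 1. P is now [[2, 4, 7, 8], [5, 6], [9]].
Step i=7: Q has 7 at row 1, column 4; remove that cell from P, ejecting 8. So w(7) = 8. P is now [[2, 4, 7], [5, 6], [9]].
Step i=6: Q has 6 at row 2, column 2; remove 6 from row 2 of P and reverse-bump: 6 enters row 1 and ejects 4. So w(6) = 4. P is now [[2, 6, 7], [5], [9]].
Step i=5: Q has 5 at row 3, column 1; remove 9 from row 3 of P and reverse-bump: 9 enters row 2 and ejects 5; 5 enters row 1 and ejects 2. So w(5) = 2. P is now [[5, 6, 7], [9]].
Step i=4: Q has 4 at row 1, column 3; remove that cell from P, ejecting 7. So w(4) = 7. P is now [[5, 6], [9]].
Step i=3: Q has 3 at row 2, column 1; remove 9 from row 2 of P and reverse-bump: 9 enters row 1 and ejects 6. So w(3) = 6. P is now [[5, 9]].
Step i=2: Q has 2 at row 1, column 2; remove that cell from P, ejecting 9. So w(2) = 9. P is now [[5]].
Step i=1: Q has 1 at row 1, column 1; remove that cell from P, ejecting 5. So w(1) = 5. P is now [].

So w = 5 9 6 7 2 4 8 1 3.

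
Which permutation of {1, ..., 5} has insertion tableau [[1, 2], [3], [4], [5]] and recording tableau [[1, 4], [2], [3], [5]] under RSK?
Reverse RSK: for i = n, n-1, ..., 1, locate i in Q, remove the corresponding corner cell from P, and reverse-bump its entry up through P; the value ejected from row 1 is w(i).

So w = 5 4 1 3 2.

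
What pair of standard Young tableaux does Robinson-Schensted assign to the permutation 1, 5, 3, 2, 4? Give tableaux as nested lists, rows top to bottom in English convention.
P = [[1, 2, 4], [3], [5]], Q = [[1, 2, 5], [3], [4]]

Insert each entry of the permutation into P by Schensted row insertion, recording in Q the position of each new cell.

Insert 1: appended to row 1. P = [[1]].
Insert 5: appended to row 1. P = [[1, 5]].
Insert 3: 3 bumps 5 from row 1; 5 starts row 2. P = [[1, 3], [5]].
Insert 2: 2 bumps 3 from row 1; 3 bumps 5 from row 2; 5 starts row 3. P = [[1, 2], [3], [5]].
Insert 4: appended to row 1. P = [[1, 2, 4], [3], [5]].

So P = [[1, 2, 4], [3], [5]], Q = [[1, 2, 5], [3], [4]].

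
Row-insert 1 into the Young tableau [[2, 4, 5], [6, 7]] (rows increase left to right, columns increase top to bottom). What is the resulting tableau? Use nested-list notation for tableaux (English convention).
[[1, 4, 5], [2, 7], [6]]

In row 1, 1 replaces 2 (the leftmost entry greater than 1); 2 is bumped to row 2. In row 2, 2 replaces 6 (the leftmost entry greater than 2); 6 is bumped to row 3. 6 starts a new row 3. The new tableau is [[1, 4, 5], [2, 7], [6]].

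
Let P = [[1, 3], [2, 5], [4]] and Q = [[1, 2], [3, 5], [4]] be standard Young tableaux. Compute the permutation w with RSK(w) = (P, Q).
4 5 2 1 3

Reverse the RSK construction: for i from n down to 1, find the cell of Q containing i, remove the entry at that cell from P, and reverse-bump it up through P; the value ejected from row 1 is w(i).

Step i=5: Q has 5 at row 2, column 2; remove 5 from row 2 of P and reverse-bump: 5 enters row 1 and ejects 3. So w(5) = 3. P is now [[1, 5], [2], [4]].
Step i=4: Q has 4 at row 3, column 1; remove 4 from row 3 of P and reverse-bump: 4 enters row 2 and ejects 2; 2 enters row 1 and ejects 1. So w(4) = 1. P is now [[2, 5], [4]].
Step i=3: Q has 3 at row 2, column 1; remove 4 from row 2 of P and reverse-bump: 4 enters row 1 and ejects 2. So w(3) = 2. P is now [[4, 5]].
Step i=2: Q has 2 at row 1, column 2; remove that cell from P, ejecting 5. So w(2) = 5. P is now [[4]].
Step i=1: Q has 1 at row 1, column 1; remove that cell from P, ejecting 4. So w(1) = 4. P is now [].

So w = 4 5 2 1 3.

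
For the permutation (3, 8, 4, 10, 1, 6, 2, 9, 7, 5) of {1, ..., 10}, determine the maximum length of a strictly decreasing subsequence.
4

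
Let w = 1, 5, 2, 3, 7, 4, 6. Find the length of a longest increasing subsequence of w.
5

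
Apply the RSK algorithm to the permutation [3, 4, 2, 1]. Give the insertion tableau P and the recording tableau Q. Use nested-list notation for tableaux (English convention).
Insert each entry of the permutation into P by Schensted row insertion, recording in Q the position of each new cell.

Insert 3: appended to row 1. P = [[3]], Q = [[1]].
Insert 4: appended to row 1. P = [[3, 4]], Q = [[1, 2]].
Insert 2: 2 bumps 3 from row 1; 3 starts row 2. P = [[2, 4], [3]], Q = [[1, 2], [3]].
Insert 1: 1 bumps 2 from row 1; 2 bumps 3 from row 2; 3 starts row 3. P = [[1, 4], [2], [3]], Q = [[1, 2], [3], [4]].

So P = [[1, 4], [2], [3]], Q = [[1, 2], [3], [4]].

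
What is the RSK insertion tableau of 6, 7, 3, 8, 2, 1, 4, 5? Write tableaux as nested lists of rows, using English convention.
Insert 6: appended to row 1. P = [[6]].
Insert 7: appended to row 1. P = [[6, 7]].
Insert 3: 3 bumps 6 from row 1; 6 starts row 2. P = [[3, 7], [6]].
Insert 8: appended to row 1. P = [[3, 7, 8], [6]].
Insert 2: 2 bumps 3 from row 1; 3 bumps 6 from row 2; 6 starts row 3. P = [[2, 7, 8], [3], [6]].
Insert 1: 1 bumps 2 from row 1; 2 bumps 3 from row 2; 3 bumps 6 from row 3; 6 starts row 4. P = [[1, 7, 8], [2], [3], [6]].
Insert 4: 4 bumps 7 from row 1; 7 appends to row 2. P = [[1, 4, 8], [2, 7], [3], [6]].
Insert 5: 5 bumps 8 from row 1; 8 appends to row 2. P = [[1, 4, 5], [2, 7, 8], [3], [6]].

So P = [[1, 4, 5], [2, 7, 8], [3], [6]].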